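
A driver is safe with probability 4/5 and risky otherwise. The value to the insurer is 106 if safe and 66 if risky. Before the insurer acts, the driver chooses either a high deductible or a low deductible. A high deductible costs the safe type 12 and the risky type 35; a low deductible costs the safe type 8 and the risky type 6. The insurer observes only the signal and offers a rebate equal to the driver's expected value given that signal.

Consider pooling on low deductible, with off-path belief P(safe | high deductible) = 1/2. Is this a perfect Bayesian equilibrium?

Yes

At the pooled signal (low deductible) the insurer holds the prior 4/5 and pays 4/5·106 + 1/5·66 = 98. Off-path (high deductible) belief 1/2 gives 1/2·106 + 1/2·66 = 86.
Safe: low deductible gives 98 − 8 = 90; high deductible gives 86 − 12 = 74. Stays. ✓
Risky: low deductible gives 98 − 6 = 92; high deductible gives 86 − 35 = 51. Stays. ✓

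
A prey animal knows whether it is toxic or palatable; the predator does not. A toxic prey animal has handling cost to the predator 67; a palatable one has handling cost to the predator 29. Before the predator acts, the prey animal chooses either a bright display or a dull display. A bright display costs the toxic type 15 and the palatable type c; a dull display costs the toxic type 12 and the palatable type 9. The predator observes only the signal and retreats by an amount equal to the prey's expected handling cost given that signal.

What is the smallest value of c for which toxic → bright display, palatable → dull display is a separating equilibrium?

Under separation: bright display → toxic (pays 67); dull display → palatable (pays 29).
Toxic: 67 − 15 = 52 ≥ 29 − 12 = 17. Holds regardless of c. ✓
Palatable: 29 − 9 ≥ 67 − c, so c ≥ 67 − 20 = 47.

47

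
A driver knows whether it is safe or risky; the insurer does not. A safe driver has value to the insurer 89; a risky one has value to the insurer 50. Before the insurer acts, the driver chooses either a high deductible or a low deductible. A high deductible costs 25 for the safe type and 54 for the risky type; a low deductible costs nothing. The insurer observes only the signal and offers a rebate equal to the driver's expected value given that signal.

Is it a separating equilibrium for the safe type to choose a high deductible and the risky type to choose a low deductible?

If types separate, high deductible earns payment 89 and low deductible earns 50.
Safe: high deductible gives 89 − 25 = 64; low deductible gives 50 − 0 = 50. No deviation. ✓
Risky: low deductible gives 50 − 0 = 50; high deductible gives 89 − 54 = 35. No deviation. ✓
Both incentive constraints hold.

Yes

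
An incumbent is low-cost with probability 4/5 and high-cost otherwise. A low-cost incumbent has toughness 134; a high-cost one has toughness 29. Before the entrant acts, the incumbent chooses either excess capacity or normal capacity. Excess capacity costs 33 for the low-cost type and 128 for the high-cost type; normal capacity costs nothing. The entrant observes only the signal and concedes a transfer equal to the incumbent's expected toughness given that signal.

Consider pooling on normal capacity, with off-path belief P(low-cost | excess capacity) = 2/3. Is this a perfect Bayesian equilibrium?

Yes

On the equilibrium path (normal capacity) the entrant holds the prior 4/5 and pays 4/5·134 + 1/5·29 = 113. Off-path (excess capacity) belief 2/3 gives 2/3·134 + 1/3·29 = 99.
Low-cost: normal capacity gives 113 − 0 = 113; excess capacity gives 99 − 33 = 66. Stays. ✓
High-cost: normal capacity gives 113 − 0 = 113; excess capacity gives 99 − 128 = -29. Stays. ✓
Beliefs are Bayes-consistent on-path and both types best-respond.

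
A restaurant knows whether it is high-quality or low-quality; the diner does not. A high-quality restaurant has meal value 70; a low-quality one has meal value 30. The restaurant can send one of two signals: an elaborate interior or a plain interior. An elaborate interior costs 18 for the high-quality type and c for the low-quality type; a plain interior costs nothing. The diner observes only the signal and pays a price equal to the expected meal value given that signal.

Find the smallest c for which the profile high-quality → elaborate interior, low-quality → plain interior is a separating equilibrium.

40

Under separation: elaborate interior → high-quality (pays 70); plain interior → low-quality (pays 30).
High-quality: 70 − 18 = 52 ≥ 30 − 0 = 30. Holds regardless of c. ✓
Low-quality: 30 − 0 ≥ 70 − c, so c ≥ 70 − 30 = 40.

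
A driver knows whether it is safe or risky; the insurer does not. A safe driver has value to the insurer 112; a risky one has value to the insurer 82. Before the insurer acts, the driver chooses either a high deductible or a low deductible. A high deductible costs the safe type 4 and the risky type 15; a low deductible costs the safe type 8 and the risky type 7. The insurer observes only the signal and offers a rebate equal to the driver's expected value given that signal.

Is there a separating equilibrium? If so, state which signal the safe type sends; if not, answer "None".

None

Try safe → high deductible, risky → low deductible:
  Under separation the insurer infers type exactly: high deductible → safe (pays 112), low deductible → risky (pays 82).
  Safe: high deductible gives 112 − 4 = 108; low deductible gives 82 − 8 = 74. No deviation. ✓
  Risky: low deductible gives 82 − 7 = 75; high deductible gives 112 − 15 = 97. Would deviate. ✗
Try safe → low deductible, risky → high deductible:
  Under separation the insurer infers type exactly: low deductible → safe (pays 112), high deductible → risky (pays 82).
  Safe: low deductible gives 112 − 8 = 104; high deductible gives 82 − 4 = 78. No deviation. ✓
  Risky: high deductible gives 82 − 15 = 67; low deductible gives 112 − 7 = 105. Would deviate. ✗
Neither assignment is incentive-compatible.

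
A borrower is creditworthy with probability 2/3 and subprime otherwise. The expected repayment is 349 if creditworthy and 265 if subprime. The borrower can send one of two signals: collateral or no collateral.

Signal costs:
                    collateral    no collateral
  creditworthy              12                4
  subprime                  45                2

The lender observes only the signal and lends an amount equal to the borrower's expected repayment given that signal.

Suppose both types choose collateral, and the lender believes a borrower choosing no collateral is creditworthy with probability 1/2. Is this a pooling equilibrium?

No

At the pooled signal (collateral) the lender holds the prior 2/3 and pays 2/3·349 + 1/3·265 = 321. Off-path (no collateral) belief 1/2 gives 1/2·349 + 1/2·265 = 307.
Creditworthy: collateral gives 321 − 12 = 309; no collateral gives 307 − 4 = 303. Stays. ✓
Subprime: collateral gives 321 − 45 = 276; no collateral gives 307 − 2 = 305. Deviates. ✗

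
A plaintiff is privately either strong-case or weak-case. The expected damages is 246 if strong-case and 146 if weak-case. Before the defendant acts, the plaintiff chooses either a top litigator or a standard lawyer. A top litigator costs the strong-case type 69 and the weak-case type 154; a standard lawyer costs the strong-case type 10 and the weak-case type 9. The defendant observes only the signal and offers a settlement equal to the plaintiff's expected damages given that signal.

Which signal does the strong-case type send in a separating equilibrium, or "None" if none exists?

Try strong-case → top litigator, weak-case → standard lawyer:
  If types separate, top litigator earns payment 246 and standard lawyer earns 146.
  Strong-case: top litigator gives 246 − 69 = 177; standard lawyer gives 146 − 10 = 136. No deviation. ✓
  Weak-case: standard lawyer gives 146 − 9 = 137; top litigator gives 246 − 154 = 92. No deviation. ✓
Both hold — the strong-case type sends top litigator.

top litigator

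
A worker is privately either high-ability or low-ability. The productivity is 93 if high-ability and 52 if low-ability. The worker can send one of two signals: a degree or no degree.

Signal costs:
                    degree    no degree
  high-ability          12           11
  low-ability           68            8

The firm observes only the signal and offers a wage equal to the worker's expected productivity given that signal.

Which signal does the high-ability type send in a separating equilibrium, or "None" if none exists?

Try high-ability → degree, low-ability → no degree:
  If types separate, degree earns payment 93 and no degree earns 52.
  High-ability: degree gives 93 − 12 = 81; no degree gives 52 − 11 = 41. No deviation. ✓
  Low-ability: no degree gives 52 − 8 = 44; degree gives 93 − 68 = 25. No deviation. ✓
Both hold — the high-ability type sends degree.

degree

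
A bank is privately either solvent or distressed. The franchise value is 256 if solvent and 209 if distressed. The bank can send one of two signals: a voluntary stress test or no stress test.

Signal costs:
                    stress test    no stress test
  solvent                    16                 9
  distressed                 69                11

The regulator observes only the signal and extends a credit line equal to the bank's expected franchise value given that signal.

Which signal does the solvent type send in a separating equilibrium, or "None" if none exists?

Try solvent → stress test, distressed → no stress test:
  Under separation the regulator infers type exactly: stress test → solvent (pays 256), no stress test → distressed (pays 209).
  Solvent: stress test gives 256 − 16 = 240; no stress test gives 209 − 9 = 200. No deviation. ✓
  Distressed: no stress test gives 209 − 11 = 198; stress test gives 256 − 69 = 187. No deviation. ✓
Both hold — the solvent type sends stress test.

stress test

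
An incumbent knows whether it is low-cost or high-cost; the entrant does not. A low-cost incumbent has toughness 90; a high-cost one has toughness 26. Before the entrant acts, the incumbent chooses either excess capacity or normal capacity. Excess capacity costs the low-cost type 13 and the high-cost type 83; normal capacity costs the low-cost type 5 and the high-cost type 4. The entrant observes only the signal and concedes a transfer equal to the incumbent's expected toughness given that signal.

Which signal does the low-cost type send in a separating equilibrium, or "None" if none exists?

excess capacity

Try low-cost → excess capacity, high-cost → normal capacity:
  If types separate, excess capacity earns payment 90 and normal capacity earns 26.
  Low-cost: excess capacity gives 90 − 13 = 77; normal capacity gives 26 − 5 = 21. No deviation. ✓
  High-cost: normal capacity gives 26 − 4 = 22; excess capacity gives 90 − 83 = 7. No deviation. ✓
Both hold — the low-cost type sends excess capacity.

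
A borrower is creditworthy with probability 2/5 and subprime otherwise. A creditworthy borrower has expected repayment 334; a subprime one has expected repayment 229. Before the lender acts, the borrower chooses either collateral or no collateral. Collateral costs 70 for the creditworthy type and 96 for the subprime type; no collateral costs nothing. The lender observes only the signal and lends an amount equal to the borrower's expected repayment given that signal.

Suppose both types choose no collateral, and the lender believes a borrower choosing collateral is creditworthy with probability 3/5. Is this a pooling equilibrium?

At the pooled signal (no collateral) the lender holds the prior 2/5 and pays 2/5·334 + 3/5·229 = 271. Off-path (collateral) belief 3/5 gives 3/5·334 + 2/5·229 = 292.
Creditworthy: no collateral gives 271 − 0 = 271; collateral gives 292 − 70 = 222. Stays. ✓
Subprime: no collateral gives 271 − 0 = 271; collateral gives 292 − 96 = 196. Stays. ✓

Yes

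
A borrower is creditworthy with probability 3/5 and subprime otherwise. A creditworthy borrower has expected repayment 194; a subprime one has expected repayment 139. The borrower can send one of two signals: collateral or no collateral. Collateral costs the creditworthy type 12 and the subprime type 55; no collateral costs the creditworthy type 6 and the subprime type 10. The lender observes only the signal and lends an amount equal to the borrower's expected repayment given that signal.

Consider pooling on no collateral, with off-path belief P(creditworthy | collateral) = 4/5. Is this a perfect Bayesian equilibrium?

On the equilibrium path (no collateral) the lender holds the prior 3/5 and pays 3/5·194 + 2/5·139 = 172. Off-path (collateral) belief 4/5 gives 4/5·194 + 1/5·139 = 183.
Creditworthy: no collateral gives 172 − 6 = 166; collateral gives 183 − 12 = 171. Deviates. ✗
Subprime: no collateral gives 172 − 10 = 162; collateral gives 183 − 55 = 128. Stays. ✓

No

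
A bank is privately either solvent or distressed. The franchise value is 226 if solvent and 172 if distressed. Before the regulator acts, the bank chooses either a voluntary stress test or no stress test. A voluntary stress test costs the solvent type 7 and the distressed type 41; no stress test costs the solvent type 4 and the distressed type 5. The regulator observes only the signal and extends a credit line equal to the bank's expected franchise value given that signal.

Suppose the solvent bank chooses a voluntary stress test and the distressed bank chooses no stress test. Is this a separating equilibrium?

No

If types separate, stress test earns payment 226 and no stress test earns 172.
Solvent: stress test gives 226 − 7 = 219; no stress test gives 172 − 4 = 168. No deviation. ✓
Distressed: no stress test gives 172 − 5 = 167; stress test gives 226 − 41 = 185. Would deviate. ✗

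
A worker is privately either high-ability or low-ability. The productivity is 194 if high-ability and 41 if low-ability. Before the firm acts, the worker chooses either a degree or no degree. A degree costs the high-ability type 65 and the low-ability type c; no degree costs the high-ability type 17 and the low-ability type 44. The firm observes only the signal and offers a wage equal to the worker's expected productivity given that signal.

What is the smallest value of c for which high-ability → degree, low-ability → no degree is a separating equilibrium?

Under separation: degree → high-ability (pays 194); no degree → low-ability (pays 41).
High-ability: 194 − 65 = 129 ≥ 41 − 17 = 24. Holds regardless of c. ✓
Low-ability: 41 − 44 ≥ 194 − c, so c ≥ 194 − -3 = 197.

197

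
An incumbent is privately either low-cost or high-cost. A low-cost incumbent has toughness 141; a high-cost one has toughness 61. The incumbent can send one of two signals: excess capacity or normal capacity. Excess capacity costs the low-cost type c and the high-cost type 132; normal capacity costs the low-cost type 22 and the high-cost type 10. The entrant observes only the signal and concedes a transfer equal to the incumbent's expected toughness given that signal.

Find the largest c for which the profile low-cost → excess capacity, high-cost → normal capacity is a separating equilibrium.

Under separation: excess capacity → low-cost (pays 141); normal capacity → high-cost (pays 61).
High-cost: 61 − 10 = 51 ≥ 141 − 132 = 9. Holds regardless of c. ✓
Low-cost: 141 − c ≥ 61 − 22, so c ≤ 141 − 39 = 102.

102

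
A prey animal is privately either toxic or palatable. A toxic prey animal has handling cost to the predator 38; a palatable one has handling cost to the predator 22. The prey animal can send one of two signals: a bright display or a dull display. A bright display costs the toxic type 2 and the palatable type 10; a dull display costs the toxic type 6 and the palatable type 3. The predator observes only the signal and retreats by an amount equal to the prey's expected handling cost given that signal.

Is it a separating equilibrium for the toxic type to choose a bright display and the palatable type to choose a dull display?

No

If types separate, bright display earns payment 38 and dull display earns 22.
Toxic: bright display gives 38 − 2 = 36; dull display gives 22 − 6 = 16. No deviation. ✓
Palatable: dull display gives 22 − 3 = 19; bright display gives 38 − 10 = 28. Would deviate. ✗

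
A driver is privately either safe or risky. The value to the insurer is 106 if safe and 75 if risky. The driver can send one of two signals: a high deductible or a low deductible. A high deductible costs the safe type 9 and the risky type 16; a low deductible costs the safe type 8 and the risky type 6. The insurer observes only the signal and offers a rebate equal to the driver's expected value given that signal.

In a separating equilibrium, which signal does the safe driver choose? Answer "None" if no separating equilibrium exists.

Try safe → high deductible, risky → low deductible:
  Under separation the insurer infers type exactly: high deductible → safe (pays 106), low deductible → risky (pays 75).
  Safe: high deductible gives 106 − 9 = 97; low deductible gives 75 − 8 = 67. No deviation. ✓
  Risky: low deductible gives 75 − 6 = 69; high deductible gives 106 − 16 = 90. Would deviate. ✗
Try safe → low deductible, risky → high deductible:
  Under separation the insurer infers type exactly: low deductible → safe (pays 106), high deductible → risky (pays 75).
  Safe: low deductible gives 106 − 8 = 98; high deductible gives 75 − 9 = 66. No deviation. ✓
  Risky: high deductible gives 75 − 16 = 59; low deductible gives 106 − 6 = 100. Would deviate. ✗
Neither assignment is incentive-compatible.

None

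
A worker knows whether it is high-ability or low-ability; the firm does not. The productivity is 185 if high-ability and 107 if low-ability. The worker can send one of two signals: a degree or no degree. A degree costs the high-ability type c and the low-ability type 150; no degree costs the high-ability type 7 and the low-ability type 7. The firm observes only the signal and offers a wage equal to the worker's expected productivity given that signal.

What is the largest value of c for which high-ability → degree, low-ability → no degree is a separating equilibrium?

Under separation: degree → high-ability (pays 185); no degree → low-ability (pays 107).
Low-ability: 107 − 7 = 100 ≥ 185 − 150 = 35. Holds regardless of c. ✓
High-ability: 185 − c ≥ 107 − 7, so c ≤ 185 − 100 = 85.

85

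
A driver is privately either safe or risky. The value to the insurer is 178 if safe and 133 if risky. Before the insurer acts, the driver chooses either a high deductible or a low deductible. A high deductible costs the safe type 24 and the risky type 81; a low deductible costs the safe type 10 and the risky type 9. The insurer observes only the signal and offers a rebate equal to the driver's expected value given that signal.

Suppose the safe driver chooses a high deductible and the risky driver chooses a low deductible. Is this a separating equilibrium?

If types separate, high deductible earns payment 178 and low deductible earns 133.
Safe: high deductible gives 178 − 24 = 154; low deductible gives 133 − 10 = 123. No deviation. ✓
Risky: low deductible gives 133 − 9 = 124; high deductible gives 178 − 81 = 97. No deviation. ✓
Both incentive constraints hold.

Yes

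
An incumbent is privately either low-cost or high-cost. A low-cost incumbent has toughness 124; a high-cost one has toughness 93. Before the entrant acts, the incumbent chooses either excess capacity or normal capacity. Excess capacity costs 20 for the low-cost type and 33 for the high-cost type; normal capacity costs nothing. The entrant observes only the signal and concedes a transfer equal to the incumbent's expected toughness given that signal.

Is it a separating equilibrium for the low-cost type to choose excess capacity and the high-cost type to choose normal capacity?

Yes

If types separate, excess capacity earns payment 124 and normal capacity earns 93.
Low-cost: excess capacity gives 124 − 20 = 104; normal capacity gives 93 − 0 = 93. No deviation. ✓
High-cost: normal capacity gives 93 − 0 = 93; excess capacity gives 124 − 33 = 91. No deviation. ✓
Both incentive constraints hold.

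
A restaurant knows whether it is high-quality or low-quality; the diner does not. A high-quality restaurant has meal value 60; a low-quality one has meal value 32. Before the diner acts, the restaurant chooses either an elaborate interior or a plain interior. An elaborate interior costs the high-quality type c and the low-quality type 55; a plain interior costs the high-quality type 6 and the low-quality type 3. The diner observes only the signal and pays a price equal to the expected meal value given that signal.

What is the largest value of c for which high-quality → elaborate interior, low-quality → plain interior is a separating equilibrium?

34

Under separation: elaborate interior → high-quality (pays 60); plain interior → low-quality (pays 32).
Low-quality: 32 − 3 = 29 ≥ 60 − 55 = 5. Holds regardless of c. ✓
High-quality: 60 − c ≥ 32 − 6, so c ≤ 60 − 26 = 34.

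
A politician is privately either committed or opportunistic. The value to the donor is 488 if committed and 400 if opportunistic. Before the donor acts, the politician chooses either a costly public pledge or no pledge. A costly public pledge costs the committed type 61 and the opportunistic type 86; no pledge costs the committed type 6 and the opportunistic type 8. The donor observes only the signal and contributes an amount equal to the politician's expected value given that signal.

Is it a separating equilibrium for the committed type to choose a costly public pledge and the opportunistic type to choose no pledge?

No

Under separation the donor infers type exactly: pledge → committed (pays 488), no pledge → opportunistic (pays 400).
Committed: pledge gives 488 − 61 = 427; no pledge gives 400 − 6 = 394. No deviation. ✓
Opportunistic: no pledge gives 400 − 8 = 392; pledge gives 488 − 86 = 402. Would deviate. ✗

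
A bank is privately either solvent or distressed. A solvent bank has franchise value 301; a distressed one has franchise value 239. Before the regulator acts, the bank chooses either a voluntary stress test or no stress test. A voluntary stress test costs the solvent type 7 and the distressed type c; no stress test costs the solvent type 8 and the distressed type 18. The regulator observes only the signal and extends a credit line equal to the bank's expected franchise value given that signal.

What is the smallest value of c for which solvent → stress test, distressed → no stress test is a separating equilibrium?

80

Under separation: stress test → solvent (pays 301); no stress test → distressed (pays 239).
Solvent: 301 − 7 = 294 ≥ 239 − 8 = 231. Holds regardless of c. ✓
Distressed: 239 − 18 ≥ 301 − c, so c ≥ 301 − 221 = 80.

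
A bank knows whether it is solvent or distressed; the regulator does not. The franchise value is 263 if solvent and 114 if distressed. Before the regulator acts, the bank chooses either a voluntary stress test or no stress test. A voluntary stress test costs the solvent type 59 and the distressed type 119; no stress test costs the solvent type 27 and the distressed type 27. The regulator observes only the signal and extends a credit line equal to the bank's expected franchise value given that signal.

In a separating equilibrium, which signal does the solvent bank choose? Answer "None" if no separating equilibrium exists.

Try solvent → stress test, distressed → no stress test:
  If types separate, stress test earns payment 263 and no stress test earns 114.
  Solvent: stress test gives 263 − 59 = 204; no stress test gives 114 − 27 = 87. No deviation. ✓
  Distressed: no stress test gives 114 − 27 = 87; stress test gives 263 − 119 = 144. Would deviate. ✗
Try solvent → no stress test, distressed → stress test:
  If types separate, no stress test earns payment 263 and stress test earns 114.
  Solvent: no stress test gives 263 − 27 = 236; stress test gives 114 − 59 = 55. No deviation. ✓
  Distressed: stress test gives 114 − 119 = -5; no stress test gives 263 − 27 = 236. Would deviate. ✗
Neither assignment is incentive-compatible.

None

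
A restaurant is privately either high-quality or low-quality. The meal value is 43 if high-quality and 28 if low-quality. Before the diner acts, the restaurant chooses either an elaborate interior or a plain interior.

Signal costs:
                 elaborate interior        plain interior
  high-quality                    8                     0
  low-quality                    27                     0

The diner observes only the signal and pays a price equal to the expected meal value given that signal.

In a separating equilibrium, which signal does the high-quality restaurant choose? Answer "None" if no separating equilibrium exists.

elaborate interior

Try high-quality → elaborate interior, low-quality → plain interior:
  Under separation the diner infers type exactly: elaborate interior → high-quality (pays 43), plain interior → low-quality (pays 28).
  High-quality: elaborate interior gives 43 − 8 = 35; plain interior gives 28 − 0 = 28. No deviation. ✓
  Low-quality: plain interior gives 28 − 0 = 28; elaborate interior gives 43 − 27 = 16. No deviation. ✓
Both hold — the high-quality type sends elaborate interior.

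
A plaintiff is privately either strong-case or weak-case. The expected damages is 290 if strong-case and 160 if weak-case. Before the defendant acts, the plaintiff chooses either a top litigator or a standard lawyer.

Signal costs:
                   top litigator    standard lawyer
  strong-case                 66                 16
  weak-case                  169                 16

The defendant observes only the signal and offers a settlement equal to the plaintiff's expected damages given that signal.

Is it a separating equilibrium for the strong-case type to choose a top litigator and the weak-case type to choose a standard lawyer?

If types separate, top litigator earns payment 290 and standard lawyer earns 160.
Strong-case: top litigator gives 290 − 66 = 224; standard lawyer gives 160 − 16 = 144. No deviation. ✓
Weak-case: standard lawyer gives 160 − 16 = 144; top litigator gives 290 − 169 = 121. No deviation. ✓
Neither type gains from mimicking the other.

Yes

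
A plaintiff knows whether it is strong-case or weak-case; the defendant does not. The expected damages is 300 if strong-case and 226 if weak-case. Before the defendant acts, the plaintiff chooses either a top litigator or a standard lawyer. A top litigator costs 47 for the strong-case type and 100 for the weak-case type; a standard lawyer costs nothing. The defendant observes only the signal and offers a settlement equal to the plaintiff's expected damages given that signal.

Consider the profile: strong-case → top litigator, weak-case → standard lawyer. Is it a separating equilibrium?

If types separate, top litigator earns payment 300 and standard lawyer earns 226.
Strong-case: top litigator gives 300 − 47 = 253; standard lawyer gives 226 − 0 = 226. No deviation. ✓
Weak-case: standard lawyer gives 226 − 0 = 226; top litigator gives 300 − 100 = 200. No deviation. ✓
Both incentive constraints hold.

Yes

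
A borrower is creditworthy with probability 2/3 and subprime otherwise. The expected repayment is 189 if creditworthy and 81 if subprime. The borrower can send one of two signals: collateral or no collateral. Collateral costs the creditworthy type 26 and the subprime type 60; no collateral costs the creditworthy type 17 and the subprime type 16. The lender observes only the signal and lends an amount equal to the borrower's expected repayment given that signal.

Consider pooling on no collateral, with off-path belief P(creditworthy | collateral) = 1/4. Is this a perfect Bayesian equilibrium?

On the equilibrium path (no collateral) the lender holds the prior 2/3 and pays 2/3·189 + 1/3·81 = 153. Off-path (collateral) belief 1/4 gives 1/4·189 + 3/4·81 = 108.
Creditworthy: no collateral gives 153 − 17 = 136; collateral gives 108 − 26 = 82. Stays. ✓
Subprime: no collateral gives 153 − 16 = 137; collateral gives 108 − 60 = 48. Stays. ✓
Beliefs are Bayes-consistent on-path and both types best-respond.

Yes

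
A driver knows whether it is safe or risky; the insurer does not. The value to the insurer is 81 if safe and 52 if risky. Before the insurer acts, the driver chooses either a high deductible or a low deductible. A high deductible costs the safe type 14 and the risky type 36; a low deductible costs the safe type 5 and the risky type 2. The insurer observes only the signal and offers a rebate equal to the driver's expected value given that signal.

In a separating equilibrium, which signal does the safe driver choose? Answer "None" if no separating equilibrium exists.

Try safe → high deductible, risky → low deductible:
  If types separate, high deductible earns payment 81 and low deductible earns 52.
  Safe: high deductible gives 81 − 14 = 67; low deductible gives 52 − 5 = 47. No deviation. ✓
  Risky: low deductible gives 52 − 2 = 50; high deductible gives 81 − 36 = 45. No deviation. ✓
Both hold — the safe type sends high deductible.

high deductible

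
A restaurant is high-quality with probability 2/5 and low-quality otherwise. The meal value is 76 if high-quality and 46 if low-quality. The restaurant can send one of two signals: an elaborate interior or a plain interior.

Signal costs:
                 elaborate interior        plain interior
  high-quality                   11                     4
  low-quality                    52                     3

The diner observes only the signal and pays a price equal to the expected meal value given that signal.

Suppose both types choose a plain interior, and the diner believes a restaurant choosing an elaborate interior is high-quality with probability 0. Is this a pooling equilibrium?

At the pooled signal (plain interior) the diner holds the prior 2/5 and pays 2/5·76 + 3/5·46 = 58. Off-path (elaborate interior) belief 0 gives 0·76 + 1·46 = 46.
High-quality: plain interior gives 58 − 4 = 54; elaborate interior gives 46 − 11 = 35. Stays. ✓
Low-quality: plain interior gives 58 − 3 = 55; elaborate interior gives 46 − 52 = -6. Stays. ✓

Yes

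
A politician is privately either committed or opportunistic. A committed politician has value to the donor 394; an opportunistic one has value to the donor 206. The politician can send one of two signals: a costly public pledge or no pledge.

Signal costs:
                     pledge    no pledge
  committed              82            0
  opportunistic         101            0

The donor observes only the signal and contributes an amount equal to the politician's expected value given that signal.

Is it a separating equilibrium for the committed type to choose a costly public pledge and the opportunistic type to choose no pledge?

Under separation the donor infers type exactly: pledge → committed (pays 394), no pledge → opportunistic (pays 206).
Committed: pledge gives 394 − 82 = 312; no pledge gives 206 − 0 = 206. No deviation. ✓
Opportunistic: no pledge gives 206 − 0 = 206; pledge gives 394 − 101 = 293. Would deviate. ✗

No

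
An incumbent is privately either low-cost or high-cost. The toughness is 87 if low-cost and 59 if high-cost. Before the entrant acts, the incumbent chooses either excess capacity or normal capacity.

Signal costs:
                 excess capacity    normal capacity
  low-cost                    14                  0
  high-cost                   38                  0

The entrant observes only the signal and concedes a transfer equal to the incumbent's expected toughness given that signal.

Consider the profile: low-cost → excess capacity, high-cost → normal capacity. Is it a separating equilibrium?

Yes

Under separation the entrant infers type exactly: excess capacity → low-cost (pays 87), normal capacity → high-cost (pays 59).
Low-cost: excess capacity gives 87 − 14 = 73; normal capacity gives 59 − 0 = 59. No deviation. ✓
High-cost: normal capacity gives 59 − 0 = 59; excess capacity gives 87 − 38 = 49. No deviation. ✓
Both incentive constraints hold.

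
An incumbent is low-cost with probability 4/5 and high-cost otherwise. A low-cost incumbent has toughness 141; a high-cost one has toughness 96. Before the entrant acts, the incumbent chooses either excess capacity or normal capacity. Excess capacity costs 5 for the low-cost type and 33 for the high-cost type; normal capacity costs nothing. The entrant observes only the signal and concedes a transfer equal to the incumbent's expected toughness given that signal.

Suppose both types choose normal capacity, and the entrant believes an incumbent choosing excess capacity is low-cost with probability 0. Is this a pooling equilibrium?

At the pooled signal (normal capacity) the entrant holds the prior 4/5 and pays 4/5·141 + 1/5·96 = 132. Off-path (excess capacity) belief 0 gives 0·141 + 1·96 = 96.
Low-cost: normal capacity gives 132 − 0 = 132; excess capacity gives 96 − 5 = 91. Stays. ✓
High-cost: normal capacity gives 132 − 0 = 132; excess capacity gives 96 − 33 = 63. Stays. ✓

Yes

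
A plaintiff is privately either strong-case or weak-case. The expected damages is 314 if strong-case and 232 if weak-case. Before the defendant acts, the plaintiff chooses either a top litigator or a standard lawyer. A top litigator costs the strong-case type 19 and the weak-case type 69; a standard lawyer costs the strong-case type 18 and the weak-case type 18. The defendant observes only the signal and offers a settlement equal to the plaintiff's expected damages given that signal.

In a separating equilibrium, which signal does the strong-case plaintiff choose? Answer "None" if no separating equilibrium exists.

Try strong-case → top litigator, weak-case → standard lawyer:
  If types separate, top litigator earns payment 314 and standard lawyer earns 232.
  Strong-case: top litigator gives 314 − 19 = 295; standard lawyer gives 232 − 18 = 214. No deviation. ✓
  Weak-case: standard lawyer gives 232 − 18 = 214; top litigator gives 314 − 69 = 245. Would deviate. ✗
Try strong-case → standard lawyer, weak-case → top litigator:
  If types separate, standard lawyer earns payment 314 and top litigator earns 232.
  Strong-case: standard lawyer gives 314 − 18 = 296; top litigator gives 232 − 19 = 213. No deviation. ✓
  Weak-case: top litigator gives 232 − 69 = 163; standard lawyer gives 314 − 18 = 296. Would deviate. ✗
Neither assignment is incentive-compatible.

None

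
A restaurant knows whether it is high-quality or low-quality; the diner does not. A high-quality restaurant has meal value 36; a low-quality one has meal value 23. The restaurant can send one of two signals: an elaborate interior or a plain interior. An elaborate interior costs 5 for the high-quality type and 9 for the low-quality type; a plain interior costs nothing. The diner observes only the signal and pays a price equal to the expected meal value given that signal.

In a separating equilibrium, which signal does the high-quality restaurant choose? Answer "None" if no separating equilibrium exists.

Try high-quality → elaborate interior, low-quality → plain interior:
  If types separate, elaborate interior earns payment 36 and plain interior earns 23.
  High-quality: elaborate interior gives 36 − 5 = 31; plain interior gives 23 − 0 = 23. No deviation. ✓
  Low-quality: plain interior gives 23 − 0 = 23; elaborate interior gives 36 − 9 = 27. Would deviate. ✗
Try high-quality → plain interior, low-quality → elaborate interior:
  If types separate, plain interior earns payment 36 and elaborate interior earns 23.
  High-quality: plain interior gives 36 − 0 = 36; elaborate interior gives 23 − 5 = 18. No deviation. ✓
  Low-quality: elaborate interior gives 23 − 9 = 14; plain interior gives 36 − 0 = 36. Would deviate. ✗
Neither assignment is incentive-compatible.

None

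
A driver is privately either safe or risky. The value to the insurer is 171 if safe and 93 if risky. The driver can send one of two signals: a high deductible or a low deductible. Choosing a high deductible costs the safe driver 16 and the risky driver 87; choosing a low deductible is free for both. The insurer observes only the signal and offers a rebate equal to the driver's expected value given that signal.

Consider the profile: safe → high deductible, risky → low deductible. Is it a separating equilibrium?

Under separation the insurer infers type exactly: high deductible → safe (pays 171), low deductible → risky (pays 93).
Safe: high deductible gives 171 − 16 = 155; low deductible gives 93 − 0 = 93. No deviation. ✓
Risky: low deductible gives 93 − 0 = 93; high deductible gives 171 − 87 = 84. No deviation. ✓
Both incentive constraints hold.

Yes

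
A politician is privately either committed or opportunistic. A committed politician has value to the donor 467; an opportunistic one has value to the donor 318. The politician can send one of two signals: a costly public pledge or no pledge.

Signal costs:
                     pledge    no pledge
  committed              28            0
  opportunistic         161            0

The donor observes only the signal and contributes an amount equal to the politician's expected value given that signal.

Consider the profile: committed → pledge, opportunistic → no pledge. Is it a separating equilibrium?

Yes

Under separation the donor infers type exactly: pledge → committed (pays 467), no pledge → opportunistic (pays 318).
Committed: pledge gives 467 − 28 = 439; no pledge gives 318 − 0 = 318. No deviation. ✓
Opportunistic: no pledge gives 318 − 0 = 318; pledge gives 467 − 161 = 306. No deviation. ✓
Both incentive constraints hold.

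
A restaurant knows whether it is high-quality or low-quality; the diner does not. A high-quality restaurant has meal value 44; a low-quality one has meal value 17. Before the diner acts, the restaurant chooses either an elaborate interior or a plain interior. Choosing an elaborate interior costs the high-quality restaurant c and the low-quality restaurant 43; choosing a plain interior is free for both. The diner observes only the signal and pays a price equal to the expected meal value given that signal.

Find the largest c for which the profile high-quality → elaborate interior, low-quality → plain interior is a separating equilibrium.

Under separation: elaborate interior → high-quality (pays 44); plain interior → low-quality (pays 17).
Low-quality: 17 − 0 = 17 ≥ 44 − 43 = 1. Holds regardless of c. ✓
High-quality: 44 − c ≥ 17 − 0, so c ≤ 44 − 17 = 27.

27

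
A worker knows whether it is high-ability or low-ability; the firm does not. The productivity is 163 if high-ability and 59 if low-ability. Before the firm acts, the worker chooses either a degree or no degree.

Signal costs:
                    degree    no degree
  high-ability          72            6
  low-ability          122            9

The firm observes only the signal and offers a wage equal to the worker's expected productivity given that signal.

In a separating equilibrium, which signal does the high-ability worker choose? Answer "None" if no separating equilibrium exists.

degree

Try high-ability → degree, low-ability → no degree:
  Under separation the firm infers type exactly: degree → high-ability (pays 163), no degree → low-ability (pays 59).
  High-ability: degree gives 163 − 72 = 91; no degree gives 59 − 6 = 53. No deviation. ✓
  Low-ability: no degree gives 59 − 9 = 50; degree gives 163 − 122 = 41. No deviation. ✓
Both hold — the high-ability type sends degree.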